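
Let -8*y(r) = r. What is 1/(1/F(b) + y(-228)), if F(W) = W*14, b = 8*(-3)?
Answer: 336/9575 ≈ 0.035091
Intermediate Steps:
b = -24
F(W) = 14*W
y(r) = -r/8
1/(1/F(b) + y(-228)) = 1/(1/(14*(-24)) - ⅛*(-228)) = 1/(1/(-336) + 57/2) = 1/(-1/336 + 57/2) = 1/(9575/336) = 336/9575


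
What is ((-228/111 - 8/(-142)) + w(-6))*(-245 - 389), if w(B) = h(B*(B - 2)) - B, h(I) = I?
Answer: -86610740/2627 ≈ -32969.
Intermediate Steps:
w(B) = -B + B*(-2 + B) (w(B) = B*(B - 2) - B = B*(-2 + B) - B = -B + B*(-2 + B))
((-228/111 - 8/(-142)) + w(-6))*(-245 - 389) = ((-228/111 - 8/(-142)) - 6*(-3 - 6))*(-245 - 389) = ((-228*1/111 - 8*(-1/142)) - 6*(-9))*(-634) = ((-76/37 + 4/71) + 54)*(-634) = (-5248/2627 + 54)*(-634) = (136610/2627)*(-634) = -86610740/2627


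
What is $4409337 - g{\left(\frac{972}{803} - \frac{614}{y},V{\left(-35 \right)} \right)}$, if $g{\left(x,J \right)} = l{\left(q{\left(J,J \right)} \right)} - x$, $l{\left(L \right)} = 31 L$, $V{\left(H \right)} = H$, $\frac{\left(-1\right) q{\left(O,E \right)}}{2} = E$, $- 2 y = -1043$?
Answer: $\frac{3691130198055}{837529} \approx 4.4072 \cdot 10^{6}$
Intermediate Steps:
$y = \frac{1043}{2}$ ($y = \left(- \frac{1}{2}\right) \left(-1043\right) = \frac{1043}{2} \approx 521.5$)
$q{\left(O,E \right)} = - 2 E$
$g{\left(x,J \right)} = - x - 62 J$ ($g{\left(x,J \right)} = 31 \left(- 2 J\right) - x = - 62 J - x = - x - 62 J$)
$4409337 - g{\left(\frac{972}{803} - \frac{614}{y},V{\left(-35 \right)} \right)} = 4409337 - \left(- (\frac{972}{803} - \frac{614}{\frac{1043}{2}}) - -2170\right) = 4409337 - \left(- (972 \cdot \frac{1}{803} - \frac{1228}{1043}) + 2170\right) = 4409337 - \left(- (\frac{972}{803} - \frac{1228}{1043}) + 2170\right) = 4409337 - \left(\left(-1\right) \frac{27712}{837529} + 2170\right) = 4409337 - \left(- \frac{27712}{837529} + 2170\right) = 4409337 - \frac{1817410218}{837529} = \frac{3691130198055}{837529}$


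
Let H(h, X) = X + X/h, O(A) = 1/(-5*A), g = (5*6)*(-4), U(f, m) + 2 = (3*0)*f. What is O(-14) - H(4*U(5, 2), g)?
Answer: 7351/70 ≈ 105.01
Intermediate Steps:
U(f, m) = -2 (U(f, m) = -2 + (3*0)*f = -2 + 0*f = -2 + 0 = -2)
g = -120 (g = 30*(-4) = -120)
O(A) = -1/(5*A)
O(-14) - H(4*U(5, 2), g) = -1/5/(-14) - (-120 - 120/(4*(-2))) = -1/5*(-1/14) - (-120 - 120/(-8)) = 1/70 - (-120 - 120*(-1/8)) = 1/70 - (-120 + 15) = 1/70 - 1*(-105) = 1/70 + 105 = 7351/70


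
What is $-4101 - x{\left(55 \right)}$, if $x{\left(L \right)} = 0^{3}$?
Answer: $-4101$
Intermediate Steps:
$x{\left(L \right)} = 0$
$-4101 - x{\left(55 \right)} = -4101 - 0 = -4101 + 0 = -4101$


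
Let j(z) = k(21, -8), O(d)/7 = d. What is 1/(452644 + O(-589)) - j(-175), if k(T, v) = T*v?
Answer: 75351529/448521 ≈ 168.00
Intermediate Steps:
O(d) = 7*d
j(z) = -168 (j(z) = 21*(-8) = -168)
1/(452644 + O(-589)) - j(-175) = 1/(452644 + 7*(-589)) - 1*(-168) = 1/(452644 - 4123) + 168 = 1/448521 + 168 = 75351529/448521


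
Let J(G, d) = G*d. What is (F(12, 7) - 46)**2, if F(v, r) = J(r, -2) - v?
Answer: 5184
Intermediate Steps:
F(v, r) = -v - 2*r (F(v, r) = r*(-2) - v = -2*r - v = -v - 2*r)
(F(12, 7) - 46)**2 = ((-1*12 - 2*7) - 46)**2 = ((-12 - 14) - 46)**2 = (-26 - 46)**2 = (-72)**2 = 5184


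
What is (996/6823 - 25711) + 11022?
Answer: -100222051/6823 ≈ -14689.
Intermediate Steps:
(996/6823 - 25711) + 11022 = -175425157/6823 + 11022 = -100222051/6823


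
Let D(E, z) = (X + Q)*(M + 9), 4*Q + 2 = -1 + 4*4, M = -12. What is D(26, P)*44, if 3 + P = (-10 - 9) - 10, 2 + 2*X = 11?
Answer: -1023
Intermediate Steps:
X = 9/2 (X = -1 + (½)*11 = -1 + 11/2 = 9/2 ≈ 4.5000)
Q = 13/4 (Q = -½ + (-1 + 4*4)/4 = -½ + (-1 + 16)/4 = -½ + (¼)*15 = -½ + 15/4 = 13/4 ≈ 3.2500)
P = -32 (P = -3 + ((-10 - 9) - 10) = -3 + (-19 - 10) = -3 - 29 = -32)
D(E, z) = -93/4 (D(E, z) = (9/2 + 13/4)*(-12 + 9) = (31/4)*(-3) = -93/4)
D(26, P)*44 = -93/4*44 = -1023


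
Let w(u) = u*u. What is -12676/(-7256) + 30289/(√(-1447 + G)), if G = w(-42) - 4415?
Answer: 3169/1814 - 30289*I*√4098/4098 ≈ 1.747 - 473.15*I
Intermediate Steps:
w(u) = u²
G = -2651 (G = (-42)² - 4415 = 1764 - 4415 = -2651)
-12676/(-7256) + 30289/(√(-1447 + G)) = -12676/(-7256) + 30289/(√(-1447 - 2651)) = -12676*(-1/7256) + 30289/(√(-4098)) = 3169/1814 + 30289/((I*√4098)) = 3169/1814 + 30289*(-I*√4098/4098) = 3169/1814 - 30289*I*√4098/4098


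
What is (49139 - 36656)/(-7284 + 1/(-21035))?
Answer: -262579905/153218941 ≈ -1.7138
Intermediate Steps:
(49139 - 36656)/(-7284 + 1/(-21035)) = 12483/(-7284 - 1/21035) = 12483/(-153218941/21035) = 12483*(-21035/153218941) = -262579905/153218941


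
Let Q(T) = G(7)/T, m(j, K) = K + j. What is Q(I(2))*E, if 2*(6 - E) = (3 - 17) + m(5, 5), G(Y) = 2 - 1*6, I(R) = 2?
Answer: -16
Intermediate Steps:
G(Y) = -4 (G(Y) = 2 - 6 = -4)
E = 8 (E = 6 - ((3 - 17) + (5 + 5))/2 = 6 - (-14 + 10)/2 = 6 - ½*(-4) = 6 + 2 = 8)
Q(T) = -4/T
Q(I(2))*E = -4/2*8 = -4*½*8 = -2*8 = -16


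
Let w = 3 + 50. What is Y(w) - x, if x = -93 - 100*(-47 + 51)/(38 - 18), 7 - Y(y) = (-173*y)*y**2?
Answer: 25755841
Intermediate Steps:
w = 53
Y(y) = 7 + 173*y**3 (Y(y) = 7 - (-173*y)*y**2 = 7 - (-173)*y**3 = 7 + 173*y**3)
x = -113 (x = -93 - 400/20 = -93 - 100*1/5 = -93 - 20 = -113)
Y(w) - x = (7 + 173*53**3) - 1*(-113) = (7 + 173*148877) + 113 = (7 + 25755721) + 113 = 25755728 + 113 = 25755841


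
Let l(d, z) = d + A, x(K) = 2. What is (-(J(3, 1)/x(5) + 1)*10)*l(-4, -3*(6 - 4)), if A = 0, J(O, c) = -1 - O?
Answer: -40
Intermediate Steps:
l(d, z) = d (l(d, z) = d + 0 = d)
(-(J(3, 1)/x(5) + 1)*10)*l(-4, -3*(6 - 4)) = (-((-1 - 1*3)/2 + 1)*10)*(-4) = (-((-1 - 3)*(½) + 1)*10)*(-4) = (-(-4*½ + 1)*10)*(-4) = (-(-2 + 1)*10)*(-4) = (-1*(-1)*10)*(-4) = (1*10)*(-4) = 10*(-4) = -40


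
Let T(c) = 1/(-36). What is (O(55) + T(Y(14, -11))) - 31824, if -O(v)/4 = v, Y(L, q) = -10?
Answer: -1153585/36 ≈ -32044.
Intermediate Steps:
T(c) = -1/36
O(v) = -4*v
(O(55) + T(Y(14, -11))) - 31824 = (-4*55 - 1/36) - 31824 = (-220 - 1/36) - 31824 = -7921/36 - 31824 = -1153585/36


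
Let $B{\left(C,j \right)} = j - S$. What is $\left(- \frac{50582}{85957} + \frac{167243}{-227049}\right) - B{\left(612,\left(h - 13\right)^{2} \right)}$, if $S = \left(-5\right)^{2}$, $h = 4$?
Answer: $- \frac{1118781549077}{19516450893} \approx -57.325$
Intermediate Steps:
$S = 25$
$B{\left(C,j \right)} = -25 + j$ ($B{\left(C,j \right)} = j - 25 = -25 + j$)
$\left(- \frac{50582}{85957} + \frac{167243}{-227049}\right) - B{\left(612,\left(h - 13\right)^{2} \right)} = \left(- \frac{50582}{85957} + \frac{167243}{-227049}\right) - \left(-25 + \left(4 - 13\right)^{2}\right) = \left(\left(-50582\right) \frac{1}{85957} + 167243 \left(- \frac{1}{227049}\right)\right) - \left(-25 + \left(-9\right)^{2}\right) = \left(- \frac{50582}{85957} - \frac{167243}{227049}\right) - \left(-25 + 81\right) = - \frac{25860299069}{19516450893} - 56 = - \frac{1118781549077}{19516450893}$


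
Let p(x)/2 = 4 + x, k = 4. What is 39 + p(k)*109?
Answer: 1783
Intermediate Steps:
p(x) = 8 + 2*x (p(x) = 2*(4 + x) = 8 + 2*x)
39 + p(k)*109 = 39 + (8 + 2*4)*109 = 39 + (8 + 8)*109 = 39 + 16*109 = 39 + 1744 = 1783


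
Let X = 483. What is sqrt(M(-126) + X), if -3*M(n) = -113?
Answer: sqrt(4686)/3 ≈ 22.818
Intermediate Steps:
M(n) = 113/3 (M(n) = -1/3*(-113) = 113/3)
sqrt(M(-126) + X) = sqrt(113/3 + 483) = sqrt(1562/3) = sqrt(4686)/3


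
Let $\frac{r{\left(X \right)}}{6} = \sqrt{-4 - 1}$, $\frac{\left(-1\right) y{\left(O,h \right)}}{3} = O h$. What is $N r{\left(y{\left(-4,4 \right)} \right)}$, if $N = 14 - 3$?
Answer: $66 i \sqrt{5} \approx 147.58 i$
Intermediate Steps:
$y{\left(O,h \right)} = - 3 O h$
$r{\left(X \right)} = 6 i \sqrt{5}$ ($r{\left(X \right)} = 6 \sqrt{-4 - 1} = 6 \sqrt{-5} = 6 i \sqrt{5}$)
$N = 11$ ($N = 14 - 3 = 11$)
$N r{\left(y{\left(-4,4 \right)} \right)} = 11 \cdot 6 i \sqrt{5} = 66 i \sqrt{5}$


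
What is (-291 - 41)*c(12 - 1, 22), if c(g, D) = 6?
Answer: -1992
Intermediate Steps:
(-291 - 41)*c(12 - 1, 22) = (-291 - 41)*6 = -332*6 = -1992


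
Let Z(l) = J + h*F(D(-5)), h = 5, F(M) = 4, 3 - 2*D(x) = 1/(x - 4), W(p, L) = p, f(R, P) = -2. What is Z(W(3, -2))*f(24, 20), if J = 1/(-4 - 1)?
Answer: -198/5 ≈ -39.600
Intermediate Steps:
D(x) = 3/2 - 1/(2*(-4 + x)) (D(x) = 3/2 - 1/(2*(x - 4)) = 3/2 - 1/(2*(-4 + x)))
J = -⅕ (J = 1/(-5) = -⅕ ≈ -0.20000)
Z(l) = 99/5 (Z(l) = -⅕ + 5*4 = -⅕ + 20 = 99/5)
Z(W(3, -2))*f(24, 20) = (99/5)*(-2) = -198/5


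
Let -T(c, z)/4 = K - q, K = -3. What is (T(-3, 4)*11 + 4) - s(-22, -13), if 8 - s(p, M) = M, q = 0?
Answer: 115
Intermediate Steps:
s(p, M) = 8 - M
T(c, z) = 12 (T(c, z) = -4*(-3 - 1*0) = -4*(-3 + 0) = -4*(-3) = 12)
(T(-3, 4)*11 + 4) - s(-22, -13) = (12*11 + 4) - (8 - 1*(-13)) = (132 + 4) - (8 + 13) = 136 - 1*21 = 136 - 21 = 115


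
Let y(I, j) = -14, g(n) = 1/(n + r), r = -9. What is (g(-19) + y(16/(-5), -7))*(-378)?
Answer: 10611/2 ≈ 5305.5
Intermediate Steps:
g(n) = 1/(-9 + n) (g(n) = 1/(n - 9) = 1/(-9 + n))
(g(-19) + y(16/(-5), -7))*(-378) = (1/(-9 - 19) - 14)*(-378) = (1/(-28) - 14)*(-378) = (-1/28 - 14)*(-378) = -393/28*(-378) = 10611/2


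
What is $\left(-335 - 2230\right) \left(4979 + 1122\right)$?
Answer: $-15649065$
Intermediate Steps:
$\left(-335 - 2230\right) \left(4979 + 1122\right) = \left(-2565\right) 6101 = -15649065$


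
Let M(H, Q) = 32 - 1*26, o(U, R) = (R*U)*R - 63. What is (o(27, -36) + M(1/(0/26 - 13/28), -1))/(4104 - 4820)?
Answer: -34935/716 ≈ -48.792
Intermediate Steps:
o(U, R) = -63 + U*R² (o(U, R) = U*R² - 63 = -63 + U*R²)
M(H, Q) = 6 (M(H, Q) = 32 - 26 = 6)
(o(27, -36) + M(1/(0/26 - 13/28), -1))/(4104 - 4820) = ((-63 + 27*(-36)²) + 6)/(4104 - 4820) = ((-63 + 27*1296) + 6)/(-716) = ((-63 + 34992) + 6)*(-1/716) = (34929 + 6)*(-1/716) = 34935*(-1/716) = -34935/716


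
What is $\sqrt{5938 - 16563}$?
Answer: $25 i \sqrt{17} \approx 103.08 i$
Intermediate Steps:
$\sqrt{5938 - 16563} = \sqrt{-10625} = 25 i \sqrt{17}$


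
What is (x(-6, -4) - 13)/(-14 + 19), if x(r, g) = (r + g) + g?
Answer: -27/5 ≈ -5.4000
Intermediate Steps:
x(r, g) = r + 2*g (x(r, g) = (g + r) + g = r + 2*g)
(x(-6, -4) - 13)/(-14 + 19) = ((-6 + 2*(-4)) - 13)/(-14 + 19) = ((-6 - 8) - 13)/5 = (-14 - 13)*(⅕) = -27*⅕ = -27/5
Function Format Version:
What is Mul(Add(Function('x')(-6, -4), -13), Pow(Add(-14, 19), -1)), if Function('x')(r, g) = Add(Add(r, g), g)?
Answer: Rational(-27, 5) ≈ -5.4000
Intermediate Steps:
Function('x')(r, g) = Add(r, Mul(2, g)) (Function('x')(r, g) = Add(Add(g, r), g) = Add(r, Mul(2, g)))
Mul(Add(Function('x')(-6, -4), -13), Pow(Add(-14, 19), -1)) = Mul(Add(Add(-6, Mul(2, -4)), -13), Pow(Add(-14, 19), -1)) = Mul(Add(Add(-6, -8), -13), Pow(5, -1)) = Mul(Add(-14, -13), Rational(1, 5)) = Mul(-27, Rational(1, 5)) = Rational(-27, 5)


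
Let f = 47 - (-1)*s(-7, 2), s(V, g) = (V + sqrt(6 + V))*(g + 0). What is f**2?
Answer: 1085 + 132*I ≈ 1085.0 + 132.0*I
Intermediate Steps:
s(V, g) = g*(V + sqrt(6 + V)) (s(V, g) = (V + sqrt(6 + V))*g = g*(V + sqrt(6 + V)))
f = 33 + 2*I (f = 47 - (-1)*2*(-7 + sqrt(6 - 7)) = 47 - (-1)*2*(-7 + sqrt(-1)) = 47 - (-1)*2*(-7 + I) = 47 - (-1)*(-14 + 2*I) = 47 - (14 - 2*I) = 47 + (-14 + 2*I) = 33 + 2*I ≈ 33.0 + 2.0*I)
f**2 = (33 + 2*I)**2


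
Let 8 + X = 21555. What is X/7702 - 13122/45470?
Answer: 439338223/175104970 ≈ 2.5090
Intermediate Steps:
X = 21547 (X = -8 + 21555 = 21547)
X/7702 - 13122/45470 = 21547/7702 - 13122/45470 = 21547*(1/7702) - 13122*1/45470 = 21547/7702 - 6561/22735 = 439338223/175104970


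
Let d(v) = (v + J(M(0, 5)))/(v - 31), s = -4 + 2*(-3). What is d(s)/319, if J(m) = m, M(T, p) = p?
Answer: 5/13079 ≈ 0.00038229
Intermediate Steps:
s = -10 (s = -4 - 6 = -10)
d(v) = (5 + v)/(-31 + v) (d(v) = (v + 5)/(v - 31) = (5 + v)/(-31 + v))
d(s)/319 = ((5 - 10)/(-31 - 10))/319 = (-5/(-41))*(1/319) = -1/41*(-5)*(1/319) = (5/41)*(1/319) = 5/13079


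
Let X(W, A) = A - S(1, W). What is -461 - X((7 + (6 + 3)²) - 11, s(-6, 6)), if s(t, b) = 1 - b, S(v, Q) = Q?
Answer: -379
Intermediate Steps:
X(W, A) = A - W
-461 - X((7 + (6 + 3)²) - 11, s(-6, 6)) = -461 - ((1 - 1*6) - ((7 + (6 + 3)²) - 11)) = -461 - ((1 - 6) - ((7 + 9²) - 11)) = -461 - (-5 - ((7 + 81) - 11)) = -461 - (-5 - (88 - 11)) = -461 - (-5 - 1*77) = -461 - (-5 - 77) = -461 - 1*(-82) = -461 + 82 = -379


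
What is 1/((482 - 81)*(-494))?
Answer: -1/198094 ≈ -5.0481e-6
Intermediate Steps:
1/((482 - 81)*(-494)) = 1/(401*(-494)) = 1/(-198094) = -1/198094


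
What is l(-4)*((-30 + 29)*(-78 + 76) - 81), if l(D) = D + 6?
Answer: -158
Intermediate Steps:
l(D) = 6 + D
l(-4)*((-30 + 29)*(-78 + 76) - 81) = (6 - 4)*((-30 + 29)*(-78 + 76) - 81) = 2*(-1*(-2) - 81) = 2*(2 - 81) = 2*(-79) = -158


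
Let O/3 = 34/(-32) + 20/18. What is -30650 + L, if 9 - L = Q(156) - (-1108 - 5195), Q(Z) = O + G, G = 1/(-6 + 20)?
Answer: -12413257/336 ≈ -36944.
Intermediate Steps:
G = 1/14 ≈ 0.071429
O = 7/48 (O = 3*(34/(-32) + 20/18) = 3*(34*(-1/32) + 20*(1/18)) = 3*(-17/16 + 10/9) = 3*(7/144) = 7/48 ≈ 0.14583)
Q(Z) = 73/336 (Q(Z) = 7/48 + 1/14 = 73/336)
L = -2114857/336 (L = 9 - (73/336 - (-1108 - 5195)) = 9 - (73/336 - 1*(-6303)) = 9 - (73/336 + 6303) = 9 - 1*2117881/336 = 9 - 2117881/336 = -2114857/336 ≈ -6294.2)
-30650 + L = -30650 - 2114857/336 = -12413257/336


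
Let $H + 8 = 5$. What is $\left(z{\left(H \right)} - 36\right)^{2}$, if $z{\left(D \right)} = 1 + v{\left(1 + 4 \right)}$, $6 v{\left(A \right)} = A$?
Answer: $\frac{42025}{36} \approx 1167.4$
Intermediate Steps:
$v{\left(A \right)} = \frac{A}{6}$
$H = -3$ ($H = -8 + 5 = -3$)
$z{\left(D \right)} = \frac{11}{6}$ ($z{\left(D \right)} = 1 + \frac{1 + 4}{6} = 1 + \frac{1}{6} \cdot 5 = 1 + \frac{5}{6} = \frac{11}{6}$)
$\left(z{\left(H \right)} - 36\right)^{2} = \left(\frac{11}{6} - 36\right)^{2} = \left(- \frac{205}{6}\right)^{2} = \frac{42025}{36}$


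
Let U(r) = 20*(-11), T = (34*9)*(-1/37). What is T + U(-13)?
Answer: -8446/37 ≈ -228.27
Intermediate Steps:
T = -306/37 (T = 306*(-1*1/37) = 306*(-1/37) = -306/37 ≈ -8.2703)
U(r) = -220
T + U(-13) = -306/37 - 220 = -8446/37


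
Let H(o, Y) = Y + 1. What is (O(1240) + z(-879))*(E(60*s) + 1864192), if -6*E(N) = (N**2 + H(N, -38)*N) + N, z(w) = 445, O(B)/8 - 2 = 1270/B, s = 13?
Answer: 25707880240/31 ≈ 8.2929e+8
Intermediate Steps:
H(o, Y) = 1 + Y
O(B) = 16 + 10160/B (O(B) = 16 + 8*(1270/B) = 16 + 10160/B)
E(N) = 6*N - N**2/6 (E(N) = -((N**2 + (1 - 38)*N) + N)/6 = -((N**2 - 37*N) + N)/6 = -(N**2 - 36*N)/6 = 6*N - N**2/6)
(O(1240) + z(-879))*(E(60*s) + 1864192) = ((16 + 10160/1240) + 445)*((60*13)*(36 - 60*13)/6 + 1864192) = ((16 + 10160*(1/1240)) + 445)*((1/6)*780*(36 - 1*780) + 1864192) = ((16 + 254/31) + 445)*((1/6)*780*(36 - 780) + 1864192) = (750/31 + 445)*((1/6)*780*(-744) + 1864192) = 14545*(-96720 + 1864192)/31 = (14545/31)*1767472 = 25707880240/31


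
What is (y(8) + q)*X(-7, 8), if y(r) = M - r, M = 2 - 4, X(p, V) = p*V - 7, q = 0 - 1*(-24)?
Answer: -882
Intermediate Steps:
q = 24 (q = 0 + 24 = 24)
X(p, V) = -7 + V*p (X(p, V) = V*p - 7 = -7 + V*p)
M = -2
y(r) = -2 - r
(y(8) + q)*X(-7, 8) = ((-2 - 1*8) + 24)*(-7 + 8*(-7)) = ((-2 - 8) + 24)*(-7 - 56) = (-10 + 24)*(-63) = 14*(-63) = -882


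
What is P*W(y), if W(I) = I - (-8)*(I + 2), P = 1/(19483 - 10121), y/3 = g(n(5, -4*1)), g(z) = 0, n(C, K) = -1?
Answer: 8/4681 ≈ 0.0017090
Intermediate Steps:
y = 0 (y = 3*0 = 0)
P = 1/9362 ≈ 0.00010681
W(I) = 16 + 9*I (W(I) = I - (-8)*(2 + I) = I - (-16 - 8*I) = I + (16 + 8*I) = 16 + 9*I)
P*W(y) = (16 + 9*0)/9362 = (16 + 0)/9362 = (1/9362)*16 = 8/4681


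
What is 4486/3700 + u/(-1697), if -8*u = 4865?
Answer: 19725609/12557800 ≈ 1.5708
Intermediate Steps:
u = -4865/8 (u = -⅛*4865 = -4865/8 ≈ -608.13)
4486/3700 + u/(-1697) = 4486/3700 - 4865/8/(-1697) = 4486*(1/3700) - 4865/8*(-1/1697) = 2243/1850 + 4865/13576 = 19725609/12557800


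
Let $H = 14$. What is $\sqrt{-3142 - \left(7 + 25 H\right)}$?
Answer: $i \sqrt{3499} \approx 59.152 i$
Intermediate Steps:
$\sqrt{-3142 - \left(7 + 25 H\right)} = \sqrt{-3142 - 357} = \sqrt{-3499} = i \sqrt{3499}$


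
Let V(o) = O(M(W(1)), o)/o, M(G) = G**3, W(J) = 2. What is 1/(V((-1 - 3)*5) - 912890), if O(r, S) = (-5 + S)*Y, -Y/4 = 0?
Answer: -1/912890 ≈ -1.0954e-6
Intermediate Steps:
Y = 0 (Y = -4*0 = 0)
O(r, S) = 0 (O(r, S) = (-5 + S)*0 = 0)
V(o) = 0 (V(o) = 0/o = 0)
1/(V((-1 - 3)*5) - 912890) = 1/(0 - 912890) = 1/(-912890) = -1/912890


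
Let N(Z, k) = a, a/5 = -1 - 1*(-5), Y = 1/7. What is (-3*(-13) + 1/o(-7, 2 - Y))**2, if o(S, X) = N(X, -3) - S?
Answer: 1110916/729 ≈ 1523.9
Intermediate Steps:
Y = 1/7 ≈ 0.14286
a = 20 (a = 5*(-1 - 1*(-5)) = 5*(-1 + 5) = 5*4 = 20)
N(Z, k) = 20
o(S, X) = 20 - S
(-3*(-13) + 1/o(-7, 2 - Y))**2 = (-3*(-13) + 1/(20 - 1*(-7)))**2 = (39 + 1/(20 + 7))**2 = (39 + 1/27)**2 = (1054/27)**2 = 1110916/729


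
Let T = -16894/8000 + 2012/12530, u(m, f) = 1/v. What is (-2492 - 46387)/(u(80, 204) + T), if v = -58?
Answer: 7104464892000/286105439 ≈ 24832.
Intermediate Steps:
u(m, f) = -1/58 (u(m, f) = 1/(-58) = -1/58)
T = -9779291/5012000 (T = -16894*1/8000 + 2012*(1/12530) = -8447/4000 + 1006/6265 = -9779291/5012000 ≈ -1.9512)
(-2492 - 46387)/(u(80, 204) + T) = (-2492 - 46387)/(-1/58 - 9779291/5012000) = -48879/(-286105439/145348000) = -48879*(-145348000/286105439) = 7104464892000/286105439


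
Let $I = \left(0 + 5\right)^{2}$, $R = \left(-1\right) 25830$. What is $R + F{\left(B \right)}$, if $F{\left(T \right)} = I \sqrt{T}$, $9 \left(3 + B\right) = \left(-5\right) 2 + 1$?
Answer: $-25830 + 50 i \approx -25830.0 + 50.0 i$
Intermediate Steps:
$R = -25830$
$B = -4$ ($B = -3 + \frac{\left(-5\right) 2 + 1}{9} = -3 + \frac{-10 + 1}{9} = -3 + \frac{1}{9} \left(-9\right) = -3 - 1 = -4$)
$I = 25$ ($I = 5^{2} = 25$)
$F{\left(T \right)} = 25 \sqrt{T}$
$R + F{\left(B \right)} = -25830 + 25 \sqrt{-4} = -25830 + 25 \cdot 2 i = -25830 + 50 i$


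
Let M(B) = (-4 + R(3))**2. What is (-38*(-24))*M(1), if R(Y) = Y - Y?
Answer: 14592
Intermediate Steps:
R(Y) = 0
M(B) = 16 (M(B) = (-4 + 0)**2 = (-4)**2 = 16)
(-38*(-24))*M(1) = -38*(-24)*16 = 912*16 = 14592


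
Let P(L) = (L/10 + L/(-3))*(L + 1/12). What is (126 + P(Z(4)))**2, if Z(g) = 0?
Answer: 15876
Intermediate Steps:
P(L) = -7*L*(1/12 + L)/30 (P(L) = (L*(1/10) + L*(-1/3))*(L + 1/12) = (L/10 - L/3)*(1/12 + L) = (-7*L/30)*(1/12 + L) = -7*L*(1/12 + L)/30)
(126 + P(Z(4)))**2 = (126 - 7/360*0*(1 + 12*0))**2 = (126 - 7/360*0*(1 + 0))**2 = (126 - 7/360*0*1)**2 = (126 + 0)**2 = 126**2 = 15876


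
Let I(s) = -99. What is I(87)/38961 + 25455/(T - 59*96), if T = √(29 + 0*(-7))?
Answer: -48038126309/10682928711 - 25455*√29/32080867 ≈ -4.5010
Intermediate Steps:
T = √29 (T = √(29 + 0) = √29 ≈ 5.3852)
I(87)/38961 + 25455/(T - 59*96) = -99/38961 + 25455/(√29 - 59*96) = -99*1/38961 + 25455/(√29 - 5664) = -11/4329 + 25455/(-5664 + √29)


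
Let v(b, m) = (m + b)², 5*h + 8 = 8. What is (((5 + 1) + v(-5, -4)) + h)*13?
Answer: 1131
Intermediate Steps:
h = 0 (h = -8/5 + (⅕)*8 = -8/5 + 8/5 = 0)
v(b, m) = (b + m)²
(((5 + 1) + v(-5, -4)) + h)*13 = (((5 + 1) + (-5 - 4)²) + 0)*13 = ((6 + (-9)²) + 0)*13 = ((6 + 81) + 0)*13 = (87 + 0)*13 = 87*13 = 1131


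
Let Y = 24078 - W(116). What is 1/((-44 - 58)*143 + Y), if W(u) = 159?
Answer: 1/9333 ≈ 0.00010715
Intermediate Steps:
Y = 23919 (Y = 24078 - 1*159 = 24078 - 159 = 23919)
1/((-44 - 58)*143 + Y) = 1/((-44 - 58)*143 + 23919) = 1/(-102*143 + 23919) = 1/(-14586 + 23919) = 1/9333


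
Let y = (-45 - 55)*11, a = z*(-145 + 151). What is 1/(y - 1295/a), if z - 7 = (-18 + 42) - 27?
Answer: -24/27695 ≈ -0.00086658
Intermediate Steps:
z = 4 (z = 7 + ((-18 + 42) - 27) = 7 + (24 - 27) = 7 - 3 = 4)
a = 24 (a = 4*(-145 + 151) = 4*6 = 24)
y = -1100 (y = -100*11 = -1100)
1/(y - 1295/a) = 1/(-1100 - 1295/24) = 1/(-27695/24) = -24/27695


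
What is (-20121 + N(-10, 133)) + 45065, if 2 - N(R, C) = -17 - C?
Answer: 25096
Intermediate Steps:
N(R, C) = 19 + C (N(R, C) = 2 - (-17 - C) = 2 + (17 + C) = 19 + C)
(-20121 + N(-10, 133)) + 45065 = (-20121 + (19 + 133)) + 45065 = (-20121 + 152) + 45065 = -19969 + 45065 = 25096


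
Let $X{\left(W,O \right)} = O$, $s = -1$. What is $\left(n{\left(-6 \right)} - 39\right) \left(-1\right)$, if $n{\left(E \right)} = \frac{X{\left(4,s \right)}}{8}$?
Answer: $\frac{313}{8} \approx 39.125$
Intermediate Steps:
$n{\left(E \right)} = - \frac{1}{8}$
$\left(n{\left(-6 \right)} - 39\right) \left(-1\right) = \left(- \frac{1}{8} - 39\right) \left(-1\right) = \left(- \frac{313}{8}\right) \left(-1\right) = \frac{313}{8}$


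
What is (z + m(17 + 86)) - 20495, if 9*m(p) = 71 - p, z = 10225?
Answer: -92462/9 ≈ -10274.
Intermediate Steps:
m(p) = 71/9 - p/9 (m(p) = (71 - p)/9 = 71/9 - p/9)
(z + m(17 + 86)) - 20495 = (10225 + (71/9 - (17 + 86)/9)) - 20495 = (10225 + (71/9 - ⅑*103)) - 20495 = (10225 + (71/9 - 103/9)) - 20495 = (10225 - 32/9) - 20495 = 91993/9 - 20495 = -92462/9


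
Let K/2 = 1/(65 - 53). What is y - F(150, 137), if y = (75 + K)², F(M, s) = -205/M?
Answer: 1017251/180 ≈ 5651.4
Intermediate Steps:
K = ⅙ (K = 2/(65 - 53) = 2/12 = 2*(1/12) = ⅙ ≈ 0.16667)
y = 203401/36 (y = (75 + ⅙)² = (451/6)² = 203401/36 ≈ 5650.0)
y - F(150, 137) = 203401/36 - (-205)/150 = 203401/36 - 1*(-41/30) = 203401/36 + 41/30 = 1017251/180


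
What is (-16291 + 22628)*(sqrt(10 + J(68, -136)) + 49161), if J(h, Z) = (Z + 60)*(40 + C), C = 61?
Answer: 311533257 + 6337*I*sqrt(7666) ≈ 3.1153e+8 + 5.5484e+5*I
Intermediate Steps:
J(h, Z) = 6060 + 101*Z (J(h, Z) = (Z + 60)*(40 + 61) = (60 + Z)*101 = 6060 + 101*Z)
(-16291 + 22628)*(sqrt(10 + J(68, -136)) + 49161) = (-16291 + 22628)*(sqrt(10 + (6060 + 101*(-136))) + 49161) = 6337*(sqrt(10 + (6060 - 13736)) + 49161) = 6337*(sqrt(10 - 7676) + 49161) = 6337*(sqrt(-7666) + 49161) = 6337*(I*sqrt(7666) + 49161) = 6337*(49161 + I*sqrt(7666)) = 311533257 + 6337*I*sqrt(7666)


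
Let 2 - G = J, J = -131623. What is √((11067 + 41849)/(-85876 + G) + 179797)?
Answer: √376312327920881/45749 ≈ 424.03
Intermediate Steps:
G = 131625 (G = 2 - 1*(-131623) = 2 + 131623 = 131625)
√((11067 + 41849)/(-85876 + G) + 179797) = √((11067 + 41849)/(-85876 + 131625) + 179797) = √(52916/45749 + 179797) = √(8225585869/45749) = √376312327920881/45749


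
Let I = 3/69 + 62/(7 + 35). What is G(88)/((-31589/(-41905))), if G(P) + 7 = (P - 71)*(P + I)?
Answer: 30660421825/15257487 ≈ 2009.5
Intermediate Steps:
I = 734/483 (I = 3*(1/69) + 62/42 = 1/23 + 62*(1/42) = 1/23 + 31/21 = 734/483 ≈ 1.5197)
G(P) = -7 + (-71 + P)*(734/483 + P) (G(P) = -7 + (P - 71)*(P + 734/483) = -7 + (-71 + P)*(734/483 + P))
G(88)/((-31589/(-41905))) = (-55495/483 + 88² - 33559/483*88)/((-31589/(-41905))) = (-55495/483 + 7744 - 2953192/483)/((-31589*(-1/41905))) = 731665/(483*(31589/41905)) = (731665/483)*(41905/31589) = 30660421825/15257487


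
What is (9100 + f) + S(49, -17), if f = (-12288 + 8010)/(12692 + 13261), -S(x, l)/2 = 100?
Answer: 76992474/8651 ≈ 8899.8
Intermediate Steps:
S(x, l) = -200 (S(x, l) = -2*100 = -200)
f = -1426/8651 (f = -4278/25953 = -4278*1/25953 = -1426/8651 ≈ -0.16484)
(9100 + f) + S(49, -17) = (9100 - 1426/8651) - 200 = 78722674/8651 - 200 = 76992474/8651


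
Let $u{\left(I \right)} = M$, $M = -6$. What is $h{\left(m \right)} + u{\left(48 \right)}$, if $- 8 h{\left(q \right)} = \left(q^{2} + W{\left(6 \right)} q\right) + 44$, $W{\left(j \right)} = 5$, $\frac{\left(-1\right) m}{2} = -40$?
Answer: $- \frac{1723}{2} \approx -861.5$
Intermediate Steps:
$m = 80$ ($m = \left(-2\right) \left(-40\right) = 80$)
$u{\left(I \right)} = -6$
$h{\left(q \right)} = - \frac{11}{2} - \frac{5 q}{8} - \frac{q^{2}}{8}$ ($h{\left(q \right)} = - \frac{\left(q^{2} + 5 q\right) + 44}{8} = - \frac{44 + q^{2} + 5 q}{8} = - \frac{11}{2} - \frac{5 q}{8} - \frac{q^{2}}{8}$)
$h{\left(m \right)} + u{\left(48 \right)} = \left(- \frac{11}{2} - 50 - \frac{80^{2}}{8}\right) - 6 = \left(- \frac{11}{2} - 50 - 800\right) - 6 = - \frac{1711}{2} - 6 = - \frac{1723}{2}$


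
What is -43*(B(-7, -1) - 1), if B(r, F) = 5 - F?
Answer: -215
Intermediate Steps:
-43*(B(-7, -1) - 1) = -43*((5 - 1*(-1)) - 1) = -43*((5 + 1) - 1) = -43*(6 - 1) = -43*5 = -215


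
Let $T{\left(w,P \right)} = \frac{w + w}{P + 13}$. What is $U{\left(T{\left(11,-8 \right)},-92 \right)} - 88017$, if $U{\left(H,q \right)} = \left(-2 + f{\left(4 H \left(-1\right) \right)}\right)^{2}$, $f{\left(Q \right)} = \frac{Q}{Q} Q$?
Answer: $- \frac{2190821}{25} \approx -87633.0$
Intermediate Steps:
$f{\left(Q \right)} = Q$ ($f{\left(Q \right)} = 1 Q = Q$)
$T{\left(w,P \right)} = \frac{2 w}{13 + P}$
$U{\left(H,q \right)} = \left(-2 - 4 H\right)^{2}$ ($U{\left(H,q \right)} = \left(-2 + 4 H \left(-1\right)\right)^{2} = \left(-2 - 4 H\right)^{2}$)
$U{\left(T{\left(11,-8 \right)},-92 \right)} - 88017 = 4 \left(1 + 2 \cdot 2 \cdot 11 \frac{1}{13 - 8}\right)^{2} - 88017 = 4 \left(1 + 2 \cdot 2 \cdot 11 \cdot \frac{1}{5}\right)^{2} - 88017 = 4 \left(1 + 2 \cdot \frac{22}{5}\right)^{2} - 88017 = 4 \left(1 + \frac{44}{5}\right)^{2} - 88017 = 4 \left(\frac{49}{5}\right)^{2} - 88017 = 4 \cdot \frac{2401}{25} - 88017 = \frac{9604}{25} - 88017 = - \frac{2190821}{25}$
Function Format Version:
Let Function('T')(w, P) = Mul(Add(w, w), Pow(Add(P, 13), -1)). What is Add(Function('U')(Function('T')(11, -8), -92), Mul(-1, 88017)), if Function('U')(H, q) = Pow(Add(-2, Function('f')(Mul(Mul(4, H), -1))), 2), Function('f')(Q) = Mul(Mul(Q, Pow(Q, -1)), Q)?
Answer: Rational(-2190821, 25) ≈ -87633.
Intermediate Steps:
Function('f')(Q) = Q (Function('f')(Q) = Mul(1, Q) = Q)
Function('T')(w, P) = Mul(2, w, Pow(Add(13, P), -1)) (Function('T')(w, P) = Mul(Mul(2, w), Pow(Add(13, P), -1)) = Mul(2, w, Pow(Add(13, P), -1)))
Function('U')(H, q) = Pow(Add(-2, Mul(-4, H)), 2) (Function('U')(H, q) = Pow(Add(-2, Mul(Mul(4, H), -1)), 2) = Pow(Add(-2, Mul(-4, H)), 2))
Add(Function('U')(Function('T')(11, -8), -92), Mul(-1, 88017)) = Add(Mul(4, Pow(Add(1, Mul(2, Mul(2, 11, Pow(Add(13, -8), -1)))), 2)), Mul(-1, 88017)) = Add(Mul(4, Pow(Add(1, Mul(2, Mul(2, 11, Pow(5, -1)))), 2)), -88017) = Add(Mul(4, Pow(Add(1, Mul(2, Mul(2, 11, Rational(1, 5)))), 2)), -88017) = Add(Mul(4, Pow(Add(1, Mul(2, Rational(22, 5))), 2)), -88017) = Add(Mul(4, Pow(Add(1, Rational(44, 5)), 2)), -88017) = Add(Mul(4, Pow(Rational(49, 5), 2)), -88017) = Add(Mul(4, Rational(2401, 25)), -88017) = Add(Rational(9604, 25), -88017) = Rational(-2190821, 25)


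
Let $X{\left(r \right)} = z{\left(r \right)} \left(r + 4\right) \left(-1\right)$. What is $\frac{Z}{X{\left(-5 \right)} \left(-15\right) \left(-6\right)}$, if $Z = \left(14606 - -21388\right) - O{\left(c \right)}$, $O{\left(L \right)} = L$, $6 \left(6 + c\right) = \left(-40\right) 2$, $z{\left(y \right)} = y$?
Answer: $- \frac{10804}{135} \approx -80.03$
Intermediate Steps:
$c = - \frac{58}{3}$ ($c = -6 + \frac{\left(-40\right) 2}{6} = -6 + \frac{1}{6} \left(-80\right) = -6 - \frac{40}{3} = - \frac{58}{3} \approx -19.333$)
$Z = \frac{108040}{3}$ ($Z = \left(14606 - -21388\right) - - \frac{58}{3} = \left(14606 + 21388\right) + \frac{58}{3} = 35994 + \frac{58}{3} = \frac{108040}{3} \approx 36013.0$)
$X{\left(r \right)} = - r \left(4 + r\right)$ ($X{\left(r \right)} = r \left(r + 4\right) \left(-1\right) = r \left(4 + r\right) \left(-1\right) = - r \left(4 + r\right)$)
$\frac{Z}{X{\left(-5 \right)} \left(-15\right) \left(-6\right)} = \frac{108040}{3 \left(-1\right) \left(-5\right) \left(4 - 5\right) \left(-15\right) \left(-6\right)} = \frac{108040}{3 \left(-1\right) \left(-5\right) \left(-1\right) \left(-15\right) \left(-6\right)} = \frac{108040}{3 \left(-5\right) \left(-15\right) \left(-6\right)} = \frac{108040}{3 \cdot 75 \left(-6\right)} = \frac{108040}{3 \left(-450\right)} = \frac{108040}{3} \left(- \frac{1}{450}\right) = - \frac{10804}{135}$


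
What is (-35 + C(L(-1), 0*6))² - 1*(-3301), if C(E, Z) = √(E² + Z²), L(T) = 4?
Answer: 4262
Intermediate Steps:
(-35 + C(L(-1), 0*6))² - 1*(-3301) = (-35 + √(4² + (0*6)²))² - 1*(-3301) = (-35 + √(16 + 0²))² + 3301 = (-35 + √(16 + 0))² + 3301 = (-35 + √16)² + 3301 = (-35 + 4)² + 3301 = (-31)² + 3301 = 961 + 3301 = 4262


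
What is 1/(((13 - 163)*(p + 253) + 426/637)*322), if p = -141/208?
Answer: -364/4436047191 ≈ -8.2055e-8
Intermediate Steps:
p = -141/208 (p = -141*1/208 = -141/208 ≈ -0.67789)
1/(((13 - 163)*(p + 253) + 426/637)*322) = 1/(((13 - 163)*(-141/208 + 253) + 426/637)*322) = (1/322)/(-150*52483/208 + 426*(1/637)) = (1/322)/(-3936225/104 + 426/637) = (1/322)/(-192871617/5096) = -5096/192871617*1/322 = -364/4436047191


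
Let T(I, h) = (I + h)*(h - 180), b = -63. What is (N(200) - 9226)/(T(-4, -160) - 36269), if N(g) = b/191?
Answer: -1762229/3722781 ≈ -0.47336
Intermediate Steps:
T(I, h) = (-180 + h)*(I + h) (T(I, h) = (I + h)*(-180 + h) = (-180 + h)*(I + h))
N(g) = -63/191
(N(200) - 9226)/(T(-4, -160) - 36269) = (-63/191 - 9226)/(((-160)² - 180*(-4) - 180*(-160) - 4*(-160)) - 36269) = -1762229/(191*((25600 + 720 + 28800 + 640) - 36269)) = -1762229/(191*(55760 - 36269)) = -1762229/191/19491 = -1762229/191*1/19491 = -1762229/3722781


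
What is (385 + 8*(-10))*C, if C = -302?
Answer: -92110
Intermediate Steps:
(385 + 8*(-10))*C = (385 + 8*(-10))*(-302) = (385 - 80)*(-302) = 305*(-302) = -92110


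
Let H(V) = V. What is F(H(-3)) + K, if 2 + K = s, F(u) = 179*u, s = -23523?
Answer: -24062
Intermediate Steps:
K = -23525 (K = -2 - 23523 = -23525)
F(H(-3)) + K = 179*(-3) - 23525 = -537 - 23525 = -24062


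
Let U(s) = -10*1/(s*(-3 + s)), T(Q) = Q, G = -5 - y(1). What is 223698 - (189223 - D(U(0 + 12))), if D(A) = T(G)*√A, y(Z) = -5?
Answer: 34475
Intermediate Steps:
G = 0 (G = -5 - 1*(-5) = -5 + 5 = 0)
U(s) = -10/(s*(-3 + s))
D(A) = 0 (D(A) = 0*√A = 0)
223698 - (189223 - D(U(0 + 12))) = 223698 - (189223 - 1*0) = 223698 - (189223 + 0) = 223698 - 1*189223 = 223698 - 189223 = 34475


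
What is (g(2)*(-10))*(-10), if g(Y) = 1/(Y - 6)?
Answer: -25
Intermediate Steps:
g(Y) = 1/(-6 + Y)
(g(2)*(-10))*(-10) = (-10/(-6 + 2))*(-10) = (-10/(-4))*(-10) = -¼*(-10)*(-10) = (5/2)*(-10) = -25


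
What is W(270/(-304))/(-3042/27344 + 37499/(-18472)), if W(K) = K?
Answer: 106544187/256871564 ≈ 0.41478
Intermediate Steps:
W(270/(-304))/(-3042/27344 + 37499/(-18472)) = (270/(-304))/(-3042/27344 + 37499/(-18472)) = (270*(-1/304))/(-3042*1/27344 + 37499*(-1/18472)) = -135/(152*(-1521/13672 - 37499/18472)) = -135/(152*(-16899445/7892162)) = -135/152*(-7892162/16899445) = 106544187/256871564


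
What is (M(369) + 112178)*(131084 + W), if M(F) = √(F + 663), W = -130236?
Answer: 95126944 + 1696*√258 ≈ 9.5154e+7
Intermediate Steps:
M(F) = √(663 + F)
(M(369) + 112178)*(131084 + W) = (√(663 + 369) + 112178)*(131084 - 130236) = (√1032 + 112178)*848 = (2*√258 + 112178)*848 = (112178 + 2*√258)*848 = 95126944 + 1696*√258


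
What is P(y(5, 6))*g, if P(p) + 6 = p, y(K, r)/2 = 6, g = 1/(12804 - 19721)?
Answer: -6/6917 ≈ -0.00086743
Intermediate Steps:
g = -1/6917 (g = 1/(-6917) = -1/6917 ≈ -0.00014457)
y(K, r) = 12 (y(K, r) = 2*6 = 12)
P(p) = -6 + p
P(y(5, 6))*g = (-6 + 12)*(-1/6917) = 6*(-1/6917) = -6/6917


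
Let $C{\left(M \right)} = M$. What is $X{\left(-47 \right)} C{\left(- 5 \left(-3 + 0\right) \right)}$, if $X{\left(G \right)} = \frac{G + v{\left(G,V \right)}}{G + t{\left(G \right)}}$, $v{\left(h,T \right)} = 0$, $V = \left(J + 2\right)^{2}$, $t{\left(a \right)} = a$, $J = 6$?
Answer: $\frac{15}{2} \approx 7.5$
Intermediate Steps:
$V = 64$ ($V = \left(6 + 2\right)^{2} = 8^{2} = 64$)
$X{\left(G \right)} = \frac{1}{2}$ ($X{\left(G \right)} = \frac{G + 0}{G + G} = \frac{G}{2 G} = G \frac{1}{2 G} = \frac{1}{2}$)
$X{\left(-47 \right)} C{\left(- 5 \left(-3 + 0\right) \right)} = \frac{\left(-5\right) \left(-3 + 0\right)}{2} = \frac{\left(-5\right) \left(-3\right)}{2} = \frac{1}{2} \cdot 15 = \frac{15}{2}$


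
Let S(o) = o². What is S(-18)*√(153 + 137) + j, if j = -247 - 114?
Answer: -361 + 324*√290 ≈ 5156.5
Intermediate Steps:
j = -361
S(-18)*√(153 + 137) + j = (-18)²*√(153 + 137) - 361 = 324*√290 - 361 = -361 + 324*√290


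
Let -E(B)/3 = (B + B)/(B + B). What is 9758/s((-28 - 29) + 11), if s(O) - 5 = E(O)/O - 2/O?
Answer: 448868/235 ≈ 1910.1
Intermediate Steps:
E(B) = -3 (E(B) = -3*(B + B)/(B + B) = -3*2*B/(2*B) = -3*2*B*1/(2*B) = -3*1 = -3)
s(O) = 5 - 5/O (s(O) = 5 + (-3/O - 2/O) = 5 - 5/O)
9758/s((-28 - 29) + 11) = 9758/(5 - 5/((-28 - 29) + 11)) = 9758/(5 - 5/(-57 + 11)) = 9758/(5 - 5/(-46)) = 9758/(5 - 5*(-1/46)) = 9758/(5 + 5/46) = 9758/(235/46) = 9758*(46/235) = 448868/235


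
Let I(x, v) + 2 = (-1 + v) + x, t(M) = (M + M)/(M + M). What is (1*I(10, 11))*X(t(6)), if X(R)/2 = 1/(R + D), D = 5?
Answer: 6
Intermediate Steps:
t(M) = 1 (t(M) = (2*M)/((2*M)) = (2*M)*(1/(2*M)) = 1)
X(R) = 2/(5 + R) (X(R) = 2/(R + 5) = 2/(5 + R))
I(x, v) = -3 + v + x (I(x, v) = -2 + ((-1 + v) + x) = -2 + (-1 + v + x) = -3 + v + x)
(1*I(10, 11))*X(t(6)) = (1*(-3 + 11 + 10))*(2/(5 + 1)) = (1*18)*(2/6) = 18*(2*(⅙)) = 18*(⅓) = 6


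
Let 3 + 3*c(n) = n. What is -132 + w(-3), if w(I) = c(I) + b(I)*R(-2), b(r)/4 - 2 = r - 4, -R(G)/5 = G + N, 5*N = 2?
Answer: -294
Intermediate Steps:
N = ⅖ (N = (⅕)*2 = ⅖ ≈ 0.40000)
c(n) = -1 + n/3
R(G) = -2 - 5*G (R(G) = -5*(G + ⅖) = -5*(⅖ + G) = -2 - 5*G)
b(r) = -8 + 4*r (b(r) = 8 + 4*(r - 4) = 8 + 4*(-4 + r) = 8 + (-16 + 4*r) = -8 + 4*r)
w(I) = -65 + 97*I/3 (w(I) = (-1 + I/3) + (-8 + 4*I)*(-2 - 5*(-2)) = (-1 + I/3) + (-8 + 4*I)*(-2 + 10) = (-1 + I/3) + (-8 + 4*I)*8 = (-1 + I/3) + (-64 + 32*I) = -65 + 97*I/3)
-132 + w(-3) = -132 + (-65 + (97/3)*(-3)) = -132 + (-65 - 97) = -132 - 162 = -294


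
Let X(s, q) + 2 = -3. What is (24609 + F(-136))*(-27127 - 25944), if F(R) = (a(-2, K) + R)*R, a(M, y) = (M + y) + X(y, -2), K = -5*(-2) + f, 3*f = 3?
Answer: -2258754831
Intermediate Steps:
f = 1 (f = (⅓)*3 = 1)
K = 11 (K = -5*(-2) + 1 = 10 + 1 = 11)
X(s, q) = -5 (X(s, q) = -2 - 3 = -5)
a(M, y) = -5 + M + y (a(M, y) = (M + y) - 5 = -5 + M + y)
F(R) = R*(4 + R) (F(R) = ((-5 - 2 + 11) + R)*R = (4 + R)*R = R*(4 + R))
(24609 + F(-136))*(-27127 - 25944) = (24609 - 136*(4 - 136))*(-27127 - 25944) = (24609 - 136*(-132))*(-53071) = (24609 + 17952)*(-53071) = 42561*(-53071) = -2258754831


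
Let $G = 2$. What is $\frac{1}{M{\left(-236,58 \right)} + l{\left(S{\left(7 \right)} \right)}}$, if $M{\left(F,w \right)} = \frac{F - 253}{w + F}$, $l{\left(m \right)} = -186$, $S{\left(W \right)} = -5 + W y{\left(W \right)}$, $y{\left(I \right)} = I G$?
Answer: $- \frac{178}{32619} \approx -0.0054569$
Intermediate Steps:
$y{\left(I \right)} = 2 I$ ($y{\left(I \right)} = I 2 = 2 I$)
$S{\left(W \right)} = -5 + 2 W^{2}$ ($S{\left(W \right)} = -5 + W 2 W = -5 + 2 W^{2}$)
$M{\left(F,w \right)} = \frac{-253 + F}{F + w}$
$\frac{1}{M{\left(-236,58 \right)} + l{\left(S{\left(7 \right)} \right)}} = \frac{1}{\frac{-253 - 236}{-236 + 58} - 186} = \frac{1}{\frac{1}{-178} \left(-489\right) - 186} = \frac{1}{\left(- \frac{1}{178}\right) \left(-489\right) - 186} = \frac{1}{\frac{489}{178} - 186} = \frac{1}{- \frac{32619}{178}} = - \frac{178}{32619}$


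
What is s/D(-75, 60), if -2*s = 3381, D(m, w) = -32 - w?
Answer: 147/8 ≈ 18.375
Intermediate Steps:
s = -3381/2 (s = -½*3381 = -3381/2 ≈ -1690.5)
s/D(-75, 60) = -3381/(2*(-32 - 1*60)) = -3381/(2*(-32 - 60)) = -3381/2/(-92) = -3381/2*(-1/92) = 147/8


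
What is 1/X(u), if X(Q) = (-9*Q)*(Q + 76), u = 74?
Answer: -1/99900 ≈ -1.0010e-5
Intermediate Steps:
X(Q) = -9*Q*(76 + Q) (X(Q) = (-9*Q)*(76 + Q) = -9*Q*(76 + Q))
1/X(u) = 1/(-9*74*(76 + 74)) = 1/(-9*74*150) = 1/(-99900) = -1/99900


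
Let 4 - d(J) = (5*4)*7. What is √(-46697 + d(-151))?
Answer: I*√46833 ≈ 216.41*I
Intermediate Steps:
d(J) = -136 (d(J) = 4 - 5*4*7 = 4 - 20*7 = 4 - 1*140 = 4 - 140 = -136)
√(-46697 + d(-151)) = √(-46697 - 136) = √(-46833) = I*√46833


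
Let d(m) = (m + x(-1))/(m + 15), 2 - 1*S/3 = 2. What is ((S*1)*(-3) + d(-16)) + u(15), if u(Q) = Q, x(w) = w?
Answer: 32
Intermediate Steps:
S = 0 (S = 6 - 3*2 = 6 - 6 = 0)
d(m) = (-1 + m)/(15 + m) (d(m) = (m - 1)/(m + 15) = (-1 + m)/(15 + m))
((S*1)*(-3) + d(-16)) + u(15) = ((0*1)*(-3) + (-1 - 16)/(15 - 16)) + 15 = (0*(-3) - 17/(-1)) + 15 = (0 - 1*(-17)) + 15 = (0 + 17) + 15 = 17 + 15 = 32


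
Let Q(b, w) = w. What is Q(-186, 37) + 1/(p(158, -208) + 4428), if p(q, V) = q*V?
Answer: 1052131/28436 ≈ 37.000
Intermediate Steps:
p(q, V) = V*q
Q(-186, 37) + 1/(p(158, -208) + 4428) = 37 + 1/(-208*158 + 4428) = 37 + 1/(-32864 + 4428) = 37 + 1/(-28436) = 37 - 1/28436 = 1052131/28436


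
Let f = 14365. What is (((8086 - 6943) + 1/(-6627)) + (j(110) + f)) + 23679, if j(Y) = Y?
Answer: 260421218/6627 ≈ 39297.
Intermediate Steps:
(((8086 - 6943) + 1/(-6627)) + (j(110) + f)) + 23679 = (((8086 - 6943) + 1/(-6627)) + (110 + 14365)) + 23679 = ((1143 - 1/6627) + 14475) + 23679 = (7574660/6627 + 14475) + 23679 = 103500485/6627 + 23679 = 260421218/6627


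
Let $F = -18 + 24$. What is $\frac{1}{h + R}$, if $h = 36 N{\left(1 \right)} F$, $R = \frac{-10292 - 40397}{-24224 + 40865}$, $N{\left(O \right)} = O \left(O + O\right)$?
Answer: $\frac{16641}{7138223} \approx 0.0023313$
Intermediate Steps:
$N{\left(O \right)} = 2 O^{2}$ ($N{\left(O \right)} = O 2 O = 2 O^{2}$)
$F = 6$
$R = - \frac{50689}{16641} \approx -3.046$
$h = 432$ ($h = 36 \cdot 2 \cdot 1^{2} \cdot 6 = 36 \cdot 2 \cdot 1 \cdot 6 = 36 \cdot 2 \cdot 6 = 72 \cdot 6 = 432$)
$\frac{1}{h + R} = \frac{1}{432 - \frac{50689}{16641}} = \frac{1}{\frac{7138223}{16641}} = \frac{16641}{7138223}$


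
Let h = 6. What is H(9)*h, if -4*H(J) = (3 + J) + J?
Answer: -63/2 ≈ -31.500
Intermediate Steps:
H(J) = -¾ - J/2 (H(J) = -((3 + J) + J)/4 = -(3 + 2*J)/4 = -¾ - J/2)
H(9)*h = (-¾ - ½*9)*6 = (-¾ - 9/2)*6 = -21/4*6 = -63/2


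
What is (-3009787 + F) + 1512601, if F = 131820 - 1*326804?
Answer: -1692170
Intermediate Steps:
F = -194984 (F = 131820 - 326804 = -194984)
(-3009787 + F) + 1512601 = (-3009787 - 194984) + 1512601 = -3204771 + 1512601 = -1692170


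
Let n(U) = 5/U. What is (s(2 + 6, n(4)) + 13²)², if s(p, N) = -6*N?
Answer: 104329/4 ≈ 26082.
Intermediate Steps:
(s(2 + 6, n(4)) + 13²)² = (-30/4 + 13²)² = (-30/4 + 169)² = (-6*5/4 + 169)² = (-15/2 + 169)² = (323/2)² = 104329/4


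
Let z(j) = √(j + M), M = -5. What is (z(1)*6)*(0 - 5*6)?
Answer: -360*I ≈ -360.0*I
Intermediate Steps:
z(j) = √(-5 + j) (z(j) = √(j - 5) = √(-5 + j))
(z(1)*6)*(0 - 5*6) = (√(-5 + 1)*6)*(0 - 5*6) = (√(-4)*6)*(0 - 30) = ((2*I)*6)*(-30) = (12*I)*(-30) = -360*I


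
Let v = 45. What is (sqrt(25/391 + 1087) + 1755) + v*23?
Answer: 2790 + 461*sqrt(782)/391 ≈ 2823.0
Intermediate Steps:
(sqrt(25/391 + 1087) + 1755) + v*23 = (sqrt(25/391 + 1087) + 1755) + 45*23 = (sqrt(25*(1/391) + 1087) + 1755) + 1035 = (sqrt(25/391 + 1087) + 1755) + 1035 = (sqrt(425042/391) + 1755) + 1035 = (461*sqrt(782)/391 + 1755) + 1035 = (1755 + 461*sqrt(782)/391) + 1035 = 2790 + 461*sqrt(782)/391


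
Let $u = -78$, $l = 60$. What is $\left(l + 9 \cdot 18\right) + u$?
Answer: $144$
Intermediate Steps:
$\left(l + 9 \cdot 18\right) + u = \left(60 + 9 \cdot 18\right) - 78 = \left(60 + 162\right) - 78 = 222 - 78 = 144$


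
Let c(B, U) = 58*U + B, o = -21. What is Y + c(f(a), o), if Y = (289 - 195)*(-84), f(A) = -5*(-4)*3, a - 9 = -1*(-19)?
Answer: -9054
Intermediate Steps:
a = 28 (a = 9 - 1*(-19) = 9 + 19 = 28)
f(A) = 60 (f(A) = 20*3 = 60)
c(B, U) = B + 58*U
Y = -7896 (Y = 94*(-84) = -7896)
Y + c(f(a), o) = -7896 + (60 + 58*(-21)) = -7896 + (60 - 1218) = -7896 - 1158 = -9054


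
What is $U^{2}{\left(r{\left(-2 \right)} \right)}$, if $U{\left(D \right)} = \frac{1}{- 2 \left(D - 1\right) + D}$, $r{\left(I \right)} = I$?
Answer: $\frac{1}{16} \approx 0.0625$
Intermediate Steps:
$U{\left(D \right)} = \frac{1}{2 - D}$ ($U{\left(D \right)} = \frac{1}{- 2 \left(-1 + D\right) + D} = \frac{1}{\left(2 - 2 D\right) + D} = \frac{1}{2 - D}$)
$U^{2}{\left(r{\left(-2 \right)} \right)} = \left(- \frac{1}{-2 - 2}\right)^{2} = \left(- \frac{1}{-4}\right)^{2} = \left(\left(-1\right) \left(- \frac{1}{4}\right)\right)^{2} = \left(\frac{1}{4}\right)^{2} = \frac{1}{16}$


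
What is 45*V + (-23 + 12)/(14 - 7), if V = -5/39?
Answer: -668/91 ≈ -7.3407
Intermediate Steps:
V = -5/39 (V = -5*1/39 = -5/39 ≈ -0.12821)
45*V + (-23 + 12)/(14 - 7) = 45*(-5/39) + (-23 + 12)/(14 - 7) = -75/13 - 11/7 = -668/91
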